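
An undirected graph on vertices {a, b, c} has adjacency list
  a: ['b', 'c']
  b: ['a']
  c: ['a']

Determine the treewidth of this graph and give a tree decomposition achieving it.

Each bag holds 2 vertices, so the decomposition has width 1, which upper-bounds the treewidth. G has an edge, so its treewidth is at least 1. The upper and lower bounds meet at 1, so that is the treewidth.

Treewidth 1.
One optimal decomposition is:
Bags: B1 = {a, b}  B2 = {a, c}
Tree: B1–B2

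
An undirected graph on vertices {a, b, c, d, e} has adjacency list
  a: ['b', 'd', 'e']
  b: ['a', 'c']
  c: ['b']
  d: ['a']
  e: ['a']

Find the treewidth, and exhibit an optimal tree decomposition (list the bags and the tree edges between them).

Every bag has size at most 2, so the width is 2 − 1 = 1 and tw(G) ≤ 1. Since G has at least one edge (e.g. b–c), it is not an edgeless graph, so tw(G) ≥ 1. Hence tw(G) = 1 exactly.

Treewidth 1.
Bags: B1 = {b, c}  B2 = {a, b}  B3 = {a, d}  B4 = {a, e}
Tree: B1–B2, B2–B3, B2–B4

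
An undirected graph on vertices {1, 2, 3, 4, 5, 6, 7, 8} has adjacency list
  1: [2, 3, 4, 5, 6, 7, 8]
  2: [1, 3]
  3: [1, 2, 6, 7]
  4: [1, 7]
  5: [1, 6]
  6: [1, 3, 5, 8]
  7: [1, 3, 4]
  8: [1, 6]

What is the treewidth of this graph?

A width-2 tree decomposition is:
Bags: B1 = {1, 3, 6}  B2 = {1, 5, 6}  B3 = {1, 6, 8}  B4 = {1, 3, 7}  B5 = {1, 4, 7}  B6 = {1, 2, 3}
Tree: B1–B2, B1–B3, B1–B4, B4–B5, B4–B6
Each bag holds 3 vertices, so the decomposition has width 2, which upper-bounds the treewidth. Conversely, {1, 6, 8} is a clique of size 3, and the vertices of any clique must share a bag in every tree decomposition; so some bag has ≥ 3 vertices and tw(G) ≥ 2. Combining the bounds, tw(G) = 2.

2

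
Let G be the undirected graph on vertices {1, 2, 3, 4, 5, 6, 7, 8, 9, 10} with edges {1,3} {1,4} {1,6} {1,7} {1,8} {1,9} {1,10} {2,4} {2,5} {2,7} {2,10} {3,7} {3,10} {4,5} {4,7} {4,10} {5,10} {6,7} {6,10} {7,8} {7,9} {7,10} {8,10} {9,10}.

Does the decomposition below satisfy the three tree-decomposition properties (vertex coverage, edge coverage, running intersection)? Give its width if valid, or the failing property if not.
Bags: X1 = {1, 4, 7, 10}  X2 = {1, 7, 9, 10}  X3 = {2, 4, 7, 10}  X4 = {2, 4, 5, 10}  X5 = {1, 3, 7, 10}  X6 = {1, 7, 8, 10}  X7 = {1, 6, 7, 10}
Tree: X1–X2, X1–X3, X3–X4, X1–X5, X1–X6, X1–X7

Checking the three conditions: (i) the bags cover all of {1, 2, 3, 4, 5, 6, 7, 8, 9, 10}; (ii) for each edge, some bag contains both endpoints; (iii) the bags containing any fixed vertex form a subtree. All hold, so the decomposition is valid with width 4 − 1 = 3.

Yes; width 3.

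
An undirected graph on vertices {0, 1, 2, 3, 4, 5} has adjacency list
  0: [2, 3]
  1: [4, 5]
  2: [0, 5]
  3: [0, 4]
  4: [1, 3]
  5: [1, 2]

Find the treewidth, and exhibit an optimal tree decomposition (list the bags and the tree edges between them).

Treewidth 2.
One optimal decomposition is:
Bags: B1 = {0, 2, 3}  B2 = {2, 3, 5}  B3 = {1, 3, 5}  B4 = {1, 3, 4}
Tree: B1–B2, B2–B3, B3–B4

The largest bag has 3 vertices, giving width 2; this decomposition certifies tw(G) ≤ 2. Since 3–0–2–5–1–4–3 is a cycle in G, G is not acyclic. Forests are exactly the graphs of treewidth ≤ 1, so tw(G) ≥ 2. Therefore the treewidth is 2.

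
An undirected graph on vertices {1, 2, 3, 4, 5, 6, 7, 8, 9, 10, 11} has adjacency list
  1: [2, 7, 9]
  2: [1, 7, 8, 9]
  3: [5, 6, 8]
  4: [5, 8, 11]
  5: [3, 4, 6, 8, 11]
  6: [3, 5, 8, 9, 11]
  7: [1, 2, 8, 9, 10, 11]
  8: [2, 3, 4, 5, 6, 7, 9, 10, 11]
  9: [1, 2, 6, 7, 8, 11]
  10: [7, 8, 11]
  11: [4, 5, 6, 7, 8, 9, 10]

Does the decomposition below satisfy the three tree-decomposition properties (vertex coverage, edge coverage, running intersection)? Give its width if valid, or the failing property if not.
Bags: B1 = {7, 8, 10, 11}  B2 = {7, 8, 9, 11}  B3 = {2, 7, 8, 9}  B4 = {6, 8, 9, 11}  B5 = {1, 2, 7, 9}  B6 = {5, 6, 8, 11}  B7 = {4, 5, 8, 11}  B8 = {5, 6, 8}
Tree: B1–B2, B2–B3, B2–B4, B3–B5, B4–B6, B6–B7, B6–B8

No — vertex 3 appears in no bag.

A tree decomposition must satisfy three properties: every vertex lies in some bag; for every edge, both endpoints lie together in some bag; and for every vertex, the bags containing it form a connected subtree. Here vertex 3 appears in no bag, so the decomposition is invalid.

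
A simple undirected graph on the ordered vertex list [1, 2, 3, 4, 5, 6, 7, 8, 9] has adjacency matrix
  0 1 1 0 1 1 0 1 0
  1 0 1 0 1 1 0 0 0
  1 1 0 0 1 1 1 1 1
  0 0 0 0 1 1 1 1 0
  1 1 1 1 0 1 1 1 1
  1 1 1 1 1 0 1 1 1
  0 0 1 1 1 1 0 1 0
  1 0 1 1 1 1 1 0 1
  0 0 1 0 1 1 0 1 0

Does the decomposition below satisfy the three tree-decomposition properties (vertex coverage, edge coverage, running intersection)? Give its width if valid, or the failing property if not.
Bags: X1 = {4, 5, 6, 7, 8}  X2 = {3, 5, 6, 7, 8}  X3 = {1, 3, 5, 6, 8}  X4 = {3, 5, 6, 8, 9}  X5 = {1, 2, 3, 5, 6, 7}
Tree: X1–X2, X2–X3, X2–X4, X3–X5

No — bags containing vertex 7 are not connected in the tree.

A tree decomposition must satisfy three properties: every vertex lies in some bag; for every edge, both endpoints lie together in some bag; and for every vertex, the bags containing it form a connected subtree. Here bags containing vertex 7 are not connected in the tree, so the decomposition is invalid.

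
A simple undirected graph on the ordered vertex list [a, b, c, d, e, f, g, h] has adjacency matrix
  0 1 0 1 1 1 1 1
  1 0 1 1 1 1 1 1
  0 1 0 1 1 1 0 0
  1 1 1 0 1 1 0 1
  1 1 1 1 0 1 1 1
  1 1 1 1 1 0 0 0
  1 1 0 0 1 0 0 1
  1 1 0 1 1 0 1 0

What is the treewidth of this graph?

A width-4 tree decomposition is:
Bags: B1 = {a, b, d, e, f}  B2 = {a, b, d, e, h}  B3 = {a, b, e, g, h}  B4 = {b, c, d, e, f}
Tree: B1–B2, B2–B3, B1–B4
Every bag has size at most 5, so the width is 5 − 1 = 4 and tw(G) ≤ 4. On the other hand G contains the 5-clique {b, c, d, e, f}. A clique must lie in a single bag of any decomposition, so no decomposition can have width below 4. Hence tw(G) = 4 exactly.

4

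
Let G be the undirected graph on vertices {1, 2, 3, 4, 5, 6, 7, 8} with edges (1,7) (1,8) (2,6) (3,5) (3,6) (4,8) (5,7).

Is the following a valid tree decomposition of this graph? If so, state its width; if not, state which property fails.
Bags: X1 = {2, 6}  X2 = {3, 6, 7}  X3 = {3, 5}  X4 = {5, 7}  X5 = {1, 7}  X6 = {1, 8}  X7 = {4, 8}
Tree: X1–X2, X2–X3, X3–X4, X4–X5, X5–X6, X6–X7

No — bags containing vertex 7 are not connected in the tree.

A tree decomposition must satisfy three properties: every vertex lies in some bag; for every edge, both endpoints lie together in some bag; and for every vertex, the bags containing it form a connected subtree. Here bags containing vertex 7 are not connected in the tree, so the decomposition is invalid.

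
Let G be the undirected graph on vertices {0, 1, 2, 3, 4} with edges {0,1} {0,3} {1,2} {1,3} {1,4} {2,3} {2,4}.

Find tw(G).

A width-2 tree decomposition is:
Bags: B1 = {1, 2, 3}  B2 = {0, 1, 3}  B3 = {1, 2, 4}
Tree: B1–B2, B1–B3
Each bag holds 3 vertices, so the decomposition has width 2, which upper-bounds the treewidth. For the lower bound, the 3 vertices {0, 1, 3} are pairwise adjacent, and any tree decomposition puts a clique entirely inside one bag — forcing width ≥ 2. Combining the bounds, tw(G) = 2.

2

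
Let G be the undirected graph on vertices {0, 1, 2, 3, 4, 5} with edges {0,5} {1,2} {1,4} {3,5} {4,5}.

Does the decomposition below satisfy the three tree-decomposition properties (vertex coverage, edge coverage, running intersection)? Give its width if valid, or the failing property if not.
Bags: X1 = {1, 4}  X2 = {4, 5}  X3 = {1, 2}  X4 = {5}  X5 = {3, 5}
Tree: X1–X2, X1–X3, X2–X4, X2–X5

A tree decomposition must satisfy three properties: every vertex lies in some bag; for every edge, both endpoints lie together in some bag; and for every vertex, the bags containing it form a connected subtree. Here vertex 0 appears in no bag, so the decomposition is invalid.

No — vertex 0 appears in no bag.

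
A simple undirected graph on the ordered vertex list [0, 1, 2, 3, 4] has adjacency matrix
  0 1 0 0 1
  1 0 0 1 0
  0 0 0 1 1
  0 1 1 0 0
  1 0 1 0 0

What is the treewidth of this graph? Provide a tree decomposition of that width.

Each bag holds 3 vertices, so the decomposition has width 2, which upper-bounds the treewidth. For the lower bound, G contains the cycle 4–2–3–1–0–4, so G is not a forest; only forests have treewidth ≤ 1, hence tw(G) ≥ 2. Hence tw(G) = 2 exactly.

Treewidth 2.
One such decomposition:
Bags: B1 = {2, 3, 4}  B2 = {1, 3, 4}  B3 = {0, 1, 4}
Tree: B1–B2, B2–B3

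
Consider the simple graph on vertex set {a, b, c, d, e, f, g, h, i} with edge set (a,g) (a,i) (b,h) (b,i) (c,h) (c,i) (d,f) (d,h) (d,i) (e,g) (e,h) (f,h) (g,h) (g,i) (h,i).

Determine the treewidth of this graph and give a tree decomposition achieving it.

Treewidth 2.
Bags: B1 = {e, g, h}  B2 = {g, h, i}  B3 = {d, h, i}  B4 = {c, h, i}  B5 = {a, g, i}  B6 = {b, h, i}  B7 = {d, f, h}
Tree: B1–B2, B2–B3, B3–B4, B2–B5, B3–B6, B3–B7

Each bag holds 3 vertices, so the decomposition has width 2, which upper-bounds the treewidth. For the lower bound, the 3 vertices {e, g, h} are pairwise adjacent, and any tree decomposition puts a clique entirely inside one bag — forcing width ≥ 2. Hence tw(G) = 2 exactly.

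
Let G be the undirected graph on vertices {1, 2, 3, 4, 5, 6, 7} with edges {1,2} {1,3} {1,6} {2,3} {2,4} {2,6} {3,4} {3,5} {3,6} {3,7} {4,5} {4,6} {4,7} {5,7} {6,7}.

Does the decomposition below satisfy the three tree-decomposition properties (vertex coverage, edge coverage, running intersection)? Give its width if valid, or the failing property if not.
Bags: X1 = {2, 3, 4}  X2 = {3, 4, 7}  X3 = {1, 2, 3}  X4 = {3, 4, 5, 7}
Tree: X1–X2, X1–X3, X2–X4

No — vertex 6 appears in no bag.

A tree decomposition must satisfy three properties: every vertex lies in some bag; for every edge, both endpoints lie together in some bag; and for every vertex, the bags containing it form a connected subtree. Here vertex 6 appears in no bag, so the decomposition is invalid.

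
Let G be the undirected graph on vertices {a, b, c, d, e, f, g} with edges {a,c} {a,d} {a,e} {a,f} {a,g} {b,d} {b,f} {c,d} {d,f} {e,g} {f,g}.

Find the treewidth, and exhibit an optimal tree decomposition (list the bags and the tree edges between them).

Treewidth 2.
Bags: B1 = {b, d, f}  B2 = {a, d, f}  B3 = {a, f, g}  B4 = {a, e, g}  B5 = {a, c, d}
Tree: B1–B2, B2–B3, B3–B4, B2–B5

Every bag has size at most 3, so the width is 3 − 1 = 2 and tw(G) ≤ 2. Conversely, {a, c, d} is a clique of size 3, and the vertices of any clique must share a bag in every tree decomposition; so some bag has ≥ 3 vertices and tw(G) ≥ 2. Hence tw(G) = 2 exactly.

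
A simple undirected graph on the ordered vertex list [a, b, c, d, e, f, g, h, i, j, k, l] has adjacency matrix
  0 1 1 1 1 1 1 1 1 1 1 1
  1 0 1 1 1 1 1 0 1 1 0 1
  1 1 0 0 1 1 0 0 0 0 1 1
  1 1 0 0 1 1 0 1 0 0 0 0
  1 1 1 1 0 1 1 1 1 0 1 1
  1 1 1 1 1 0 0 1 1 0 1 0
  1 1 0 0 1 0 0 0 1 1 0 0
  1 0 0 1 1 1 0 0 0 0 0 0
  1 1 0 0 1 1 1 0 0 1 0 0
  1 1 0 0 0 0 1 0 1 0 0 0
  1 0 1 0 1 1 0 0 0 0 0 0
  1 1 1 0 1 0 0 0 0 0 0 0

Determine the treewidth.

A width-4 tree decomposition is:
Bags: B1 = {a, c, e, f, k}  B2 = {a, b, c, e, f}  B3 = {a, b, e, f, i}  B4 = {a, b, e, g, i}  B5 = {a, b, d, e, f}  B6 = {a, b, c, e, l}  B7 = {a, d, e, f, h}  B8 = {a, b, g, i, j}
Tree: B1–B2, B2–B3, B3–B4, B2–B5, B2–B6, B5–B7, B4–B8
Every bag has size at most 5, so the width is 5 − 1 = 4 and tw(G) ≤ 4. On the other hand G contains the 5-clique {a, b, g, i, j}. A clique must lie in a single bag of any decomposition, so no decomposition can have width below 4. Hence tw(G) = 4 exactly.

4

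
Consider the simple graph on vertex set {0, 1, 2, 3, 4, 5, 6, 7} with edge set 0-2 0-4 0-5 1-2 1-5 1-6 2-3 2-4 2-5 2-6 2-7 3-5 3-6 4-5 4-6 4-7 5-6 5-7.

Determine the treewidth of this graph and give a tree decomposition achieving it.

Treewidth 3.
One optimal decomposition is:
Bags: B1 = {0, 2, 4, 5}  B2 = {2, 4, 5, 7}  B3 = {2, 4, 5, 6}  B4 = {1, 2, 5, 6}  B5 = {2, 3, 5, 6}
Tree: B1–B2, B2–B3, B3–B4, B3–B5

Every bag has size at most 4, so the width is 4 − 1 = 3 and tw(G) ≤ 3. On the other hand G contains the 4-clique {1, 2, 5, 6}. A clique must lie in a single bag of any decomposition, so no decomposition can have width below 3. Hence tw(G) = 3 exactly.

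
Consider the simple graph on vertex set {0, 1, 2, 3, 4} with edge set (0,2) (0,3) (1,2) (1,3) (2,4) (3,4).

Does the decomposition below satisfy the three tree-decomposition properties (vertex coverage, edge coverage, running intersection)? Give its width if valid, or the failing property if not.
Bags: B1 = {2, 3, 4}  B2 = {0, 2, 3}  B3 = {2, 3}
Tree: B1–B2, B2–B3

A tree decomposition must satisfy three properties: every vertex lies in some bag; for every edge, both endpoints lie together in some bag; and for every vertex, the bags containing it form a connected subtree. Here vertex 1 appears in no bag, so the decomposition is invalid.

No — vertex 1 appears in no bag.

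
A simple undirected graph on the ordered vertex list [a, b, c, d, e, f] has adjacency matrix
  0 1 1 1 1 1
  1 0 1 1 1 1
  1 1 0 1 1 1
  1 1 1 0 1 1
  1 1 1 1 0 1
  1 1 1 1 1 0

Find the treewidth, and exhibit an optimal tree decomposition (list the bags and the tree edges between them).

A single bag containing all 6 vertices is trivially a valid decomposition of width 5. On the other hand G contains the 6-clique {a, b, c, d, e, f}. A clique must lie in a single bag of any decomposition, so no decomposition can have width below 5. Therefore the treewidth is 5.

Treewidth 5.
Bags: B1 = {a, b, c, d, e, f}
Tree: (single bag)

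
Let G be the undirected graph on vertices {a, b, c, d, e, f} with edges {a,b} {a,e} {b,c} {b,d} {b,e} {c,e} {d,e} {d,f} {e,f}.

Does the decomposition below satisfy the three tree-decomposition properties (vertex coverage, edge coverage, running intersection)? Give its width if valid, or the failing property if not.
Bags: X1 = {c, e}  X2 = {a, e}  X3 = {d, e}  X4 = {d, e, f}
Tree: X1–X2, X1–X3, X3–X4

A tree decomposition must satisfy three properties: every vertex lies in some bag; for every edge, both endpoints lie together in some bag; and for every vertex, the bags containing it form a connected subtree. Here vertex b appears in no bag, so the decomposition is invalid.

No — vertex b appears in no bag.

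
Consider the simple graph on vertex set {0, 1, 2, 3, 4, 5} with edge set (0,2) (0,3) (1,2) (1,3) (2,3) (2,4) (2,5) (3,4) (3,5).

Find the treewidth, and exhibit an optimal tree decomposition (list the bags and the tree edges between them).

The largest bag has 3 vertices, giving width 2; this decomposition certifies tw(G) ≤ 2. Conversely, {0, 2, 3} is a clique of size 3, and the vertices of any clique must share a bag in every tree decomposition; so some bag has ≥ 3 vertices and tw(G) ≥ 2. Hence tw(G) = 2 exactly.

Treewidth 2.
One such decomposition:
Bags: B1 = {2, 3, 5}  B2 = {2, 3, 4}  B3 = {0, 2, 3}  B4 = {1, 2, 3}
Tree: B1–B2, B2–B3, B1–B4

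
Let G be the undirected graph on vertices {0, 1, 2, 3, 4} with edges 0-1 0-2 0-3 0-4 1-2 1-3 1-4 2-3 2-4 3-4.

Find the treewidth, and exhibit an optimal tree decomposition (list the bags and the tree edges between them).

With just one bag of size 5, the width is 5 − 1 = 4, so tw(G) ≤ 4. Conversely, {0, 1, 2, 3, 4} is a clique of size 5, and the vertices of any clique must share a bag in every tree decomposition; so some bag has ≥ 5 vertices and tw(G) ≥ 4. The upper and lower bounds meet at 4, so that is the treewidth.

Treewidth 4.
One optimal decomposition is:
Bags: B1 = {0, 1, 2, 3, 4}
Tree: (single bag)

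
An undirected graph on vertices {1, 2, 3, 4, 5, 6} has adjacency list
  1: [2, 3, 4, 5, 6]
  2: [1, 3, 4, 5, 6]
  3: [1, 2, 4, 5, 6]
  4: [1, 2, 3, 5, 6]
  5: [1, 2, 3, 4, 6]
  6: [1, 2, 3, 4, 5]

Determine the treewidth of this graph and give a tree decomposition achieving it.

With just one bag of size 6, the width is 6 − 1 = 5, so tw(G) ≤ 5. On the other hand G contains the 6-clique {1, 2, 3, 4, 5, 6}. A clique must lie in a single bag of any decomposition, so no decomposition can have width below 5. Combining the bounds, tw(G) = 5.

Treewidth 5.
One such decomposition:
Bags: B1 = {1, 2, 3, 4, 5, 6}
Tree: (single bag)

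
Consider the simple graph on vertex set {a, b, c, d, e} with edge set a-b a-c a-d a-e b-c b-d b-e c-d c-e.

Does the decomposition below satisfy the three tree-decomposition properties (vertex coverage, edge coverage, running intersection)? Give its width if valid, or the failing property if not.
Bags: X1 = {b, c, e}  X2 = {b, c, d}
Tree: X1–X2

No — vertex a appears in no bag.

A tree decomposition must satisfy three properties: every vertex lies in some bag; for every edge, both endpoints lie together in some bag; and for every vertex, the bags containing it form a connected subtree. Here vertex a appears in no bag, so the decomposition is invalid.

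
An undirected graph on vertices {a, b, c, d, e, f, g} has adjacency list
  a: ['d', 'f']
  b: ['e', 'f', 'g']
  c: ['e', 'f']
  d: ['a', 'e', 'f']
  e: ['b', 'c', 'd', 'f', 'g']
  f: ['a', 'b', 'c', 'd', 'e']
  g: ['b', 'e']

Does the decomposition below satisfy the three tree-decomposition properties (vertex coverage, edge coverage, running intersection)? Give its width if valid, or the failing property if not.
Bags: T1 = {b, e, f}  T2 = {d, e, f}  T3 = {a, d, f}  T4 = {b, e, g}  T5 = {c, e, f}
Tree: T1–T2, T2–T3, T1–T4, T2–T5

Yes; width 2.

Every vertex of G appears in some bag (union = {a, b, c, d, e, f, g}); every edge is covered by a bag; and for each vertex v the set of bags containing v is connected in the bag tree. The decomposition is therefore valid. The largest bag has 3 vertices, so the width is 2.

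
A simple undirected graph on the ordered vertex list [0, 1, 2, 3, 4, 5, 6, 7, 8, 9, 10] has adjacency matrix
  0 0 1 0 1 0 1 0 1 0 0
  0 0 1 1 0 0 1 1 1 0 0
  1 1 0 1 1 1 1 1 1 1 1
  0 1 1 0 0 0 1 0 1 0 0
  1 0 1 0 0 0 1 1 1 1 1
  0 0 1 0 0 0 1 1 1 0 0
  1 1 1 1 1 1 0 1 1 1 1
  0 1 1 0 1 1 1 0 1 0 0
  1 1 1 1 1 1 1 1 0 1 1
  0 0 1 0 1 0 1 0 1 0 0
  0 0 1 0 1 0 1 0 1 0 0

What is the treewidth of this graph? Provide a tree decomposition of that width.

Treewidth 4.
Bags: B1 = {2, 4, 6, 7, 8}  B2 = {1, 2, 6, 7, 8}  B3 = {2, 4, 6, 8, 9}  B4 = {2, 5, 6, 7, 8}  B5 = {2, 4, 6, 8, 10}  B6 = {1, 2, 3, 6, 8}  B7 = {0, 2, 4, 6, 8}
Tree: B1–B2, B1–B3, B2–B4, B1–B5, B2–B6, B1–B7

Each bag holds 5 vertices, so the decomposition has width 4, which upper-bounds the treewidth. Conversely, {1, 2, 3, 6, 8} is a clique of size 5, and the vertices of any clique must share a bag in every tree decomposition; so some bag has ≥ 5 vertices and tw(G) ≥ 4. Hence tw(G) = 4 exactly.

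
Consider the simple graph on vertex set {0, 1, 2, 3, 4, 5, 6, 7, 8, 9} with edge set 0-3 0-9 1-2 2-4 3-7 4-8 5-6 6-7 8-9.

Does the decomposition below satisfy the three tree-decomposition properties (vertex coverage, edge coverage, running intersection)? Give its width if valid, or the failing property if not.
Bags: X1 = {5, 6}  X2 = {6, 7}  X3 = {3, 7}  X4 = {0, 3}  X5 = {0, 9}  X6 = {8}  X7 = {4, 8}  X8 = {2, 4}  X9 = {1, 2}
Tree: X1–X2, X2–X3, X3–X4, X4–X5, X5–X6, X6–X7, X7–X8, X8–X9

A tree decomposition must satisfy three properties: every vertex lies in some bag; for every edge, both endpoints lie together in some bag; and for every vertex, the bags containing it form a connected subtree. Here edge (9,8) lies in no bag, so the decomposition is invalid.

No — edge (9,8) lies in no bag.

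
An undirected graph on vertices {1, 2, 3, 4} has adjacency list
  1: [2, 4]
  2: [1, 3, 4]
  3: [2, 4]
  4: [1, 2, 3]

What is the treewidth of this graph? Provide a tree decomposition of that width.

Treewidth 2.
Bags: B1 = {2, 3, 4}  B2 = {1, 2, 4}
Tree: B1–B2

The largest bag has 3 vertices, giving width 2; this decomposition certifies tw(G) ≤ 2. Conversely, {1, 2, 4} is a clique of size 3, and the vertices of any clique must share a bag in every tree decomposition; so some bag has ≥ 3 vertices and tw(G) ≥ 2. Combining the bounds, tw(G) = 2.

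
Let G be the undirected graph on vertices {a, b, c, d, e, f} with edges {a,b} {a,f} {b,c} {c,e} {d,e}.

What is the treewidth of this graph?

1

A width-1 tree decomposition is:
Bags: B1 = {a, f}  B2 = {a, b}  B3 = {b, c}  B4 = {c, e}  B5 = {d, e}
Tree: B1–B2, B2–B3, B3–B4, B4–B5
The largest bag has 2 vertices, giving width 1; this decomposition certifies tw(G) ≤ 1. Any graph with an edge has treewidth ≥ 1, and G has the edge f–a. Therefore the treewidth is 1.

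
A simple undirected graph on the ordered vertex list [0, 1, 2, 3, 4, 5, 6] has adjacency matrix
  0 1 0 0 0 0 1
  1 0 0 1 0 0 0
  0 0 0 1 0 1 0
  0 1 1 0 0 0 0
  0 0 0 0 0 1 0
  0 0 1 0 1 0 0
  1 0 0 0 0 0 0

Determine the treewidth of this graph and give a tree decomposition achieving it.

Treewidth 1.
One such decomposition:
Bags: B1 = {0, 6}  B2 = {0, 1}  B3 = {1, 3}  B4 = {2, 3}  B5 = {2, 5}  B6 = {4, 5}
Tree: B1–B2, B2–B3, B3–B4, B4–B5, B5–B6

Every bag has size at most 2, so the width is 2 − 1 = 1 and tw(G) ≤ 1. Since G has at least one edge (e.g. 6–0), it is not an edgeless graph, so tw(G) ≥ 1. The upper and lower bounds meet at 1, so that is the treewidth.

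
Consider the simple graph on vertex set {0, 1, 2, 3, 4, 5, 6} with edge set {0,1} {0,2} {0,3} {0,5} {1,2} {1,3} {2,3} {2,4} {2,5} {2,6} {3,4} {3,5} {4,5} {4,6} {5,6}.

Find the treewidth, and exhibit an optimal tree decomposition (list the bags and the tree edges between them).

The largest bag has 4 vertices, giving width 3; this decomposition certifies tw(G) ≤ 3. For the lower bound, the 4 vertices {0, 1, 2, 3} are pairwise adjacent, and any tree decomposition puts a clique entirely inside one bag — forcing width ≥ 3. Hence tw(G) = 3 exactly.

Treewidth 3.
One optimal decomposition is:
Bags: B1 = {2, 4, 5, 6}  B2 = {2, 3, 4, 5}  B3 = {0, 2, 3, 5}  B4 = {0, 1, 2, 3}
Tree: B1–B2, B2–B3, B3–B4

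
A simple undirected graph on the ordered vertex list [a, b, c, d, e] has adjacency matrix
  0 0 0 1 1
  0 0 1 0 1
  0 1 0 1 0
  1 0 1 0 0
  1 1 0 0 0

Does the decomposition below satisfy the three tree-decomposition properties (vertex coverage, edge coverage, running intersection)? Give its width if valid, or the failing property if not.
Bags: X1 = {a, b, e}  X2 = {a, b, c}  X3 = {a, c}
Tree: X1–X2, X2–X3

A tree decomposition must satisfy three properties: every vertex lies in some bag; for every edge, both endpoints lie together in some bag; and for every vertex, the bags containing it form a connected subtree. Here vertex d appears in no bag, so the decomposition is invalid.

No — vertex d appears in no bag.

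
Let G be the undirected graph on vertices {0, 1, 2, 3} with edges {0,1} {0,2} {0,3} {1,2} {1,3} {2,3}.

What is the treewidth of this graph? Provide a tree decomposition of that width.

Treewidth 3.
Bags: B1 = {0, 1, 2, 3}
Tree: (single bag)

With just one bag of size 4, the width is 4 − 1 = 3, so tw(G) ≤ 3. On the other hand G contains the 4-clique {0, 1, 2, 3}. A clique must lie in a single bag of any decomposition, so no decomposition can have width below 3. Hence tw(G) = 3 exactly.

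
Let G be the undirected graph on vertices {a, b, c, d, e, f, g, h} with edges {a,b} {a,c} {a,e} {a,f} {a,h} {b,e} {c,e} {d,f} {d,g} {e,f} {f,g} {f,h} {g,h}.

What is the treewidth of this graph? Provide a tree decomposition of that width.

Treewidth 2.
One such decomposition:
Bags: B1 = {d, f, g}  B2 = {f, g, h}  B3 = {a, f, h}  B4 = {a, e, f}  B5 = {a, b, e}  B6 = {a, c, e}
Tree: B1–B2, B2–B3, B3–B4, B4–B5, B5–B6

The largest bag has 3 vertices, giving width 2; this decomposition certifies tw(G) ≤ 2. For the lower bound, the 3 vertices {a, c, e} are pairwise adjacent, and any tree decomposition puts a clique entirely inside one bag — forcing width ≥ 2. Combining the bounds, tw(G) = 2.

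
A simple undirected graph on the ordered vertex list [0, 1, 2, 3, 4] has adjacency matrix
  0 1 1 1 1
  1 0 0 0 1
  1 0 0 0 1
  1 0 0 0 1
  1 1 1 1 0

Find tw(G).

A width-2 tree decomposition is:
Bags: B1 = {0, 3, 4}  B2 = {0, 2, 4}  B3 = {0, 1, 4}
Tree: B1–B2, B2–B3
Each bag holds 3 vertices, so the decomposition has width 2, which upper-bounds the treewidth. Conversely, {0, 1, 4} is a clique of size 3, and the vertices of any clique must share a bag in every tree decomposition; so some bag has ≥ 3 vertices and tw(G) ≥ 2. Therefore the treewidth is 2.

2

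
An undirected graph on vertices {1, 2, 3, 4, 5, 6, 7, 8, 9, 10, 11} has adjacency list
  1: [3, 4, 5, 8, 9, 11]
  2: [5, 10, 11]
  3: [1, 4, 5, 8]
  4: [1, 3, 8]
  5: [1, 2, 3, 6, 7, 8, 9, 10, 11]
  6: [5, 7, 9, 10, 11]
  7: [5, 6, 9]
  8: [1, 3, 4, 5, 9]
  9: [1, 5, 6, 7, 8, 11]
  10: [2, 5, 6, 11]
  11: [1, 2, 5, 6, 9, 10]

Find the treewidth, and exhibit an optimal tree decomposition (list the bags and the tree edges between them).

Treewidth 3.
Bags: B1 = {1, 5, 9, 11}  B2 = {1, 5, 8, 9}  B3 = {1, 3, 5, 8}  B4 = {5, 6, 9, 11}  B5 = {5, 6, 10, 11}  B6 = {5, 6, 7, 9}  B7 = {1, 3, 4, 8}  B8 = {2, 5, 10, 11}
Tree: B1–B2, B2–B3, B1–B4, B4–B5, B4–B6, B3–B7, B5–B8

Each bag holds 4 vertices, so the decomposition has width 3, which upper-bounds the treewidth. On the other hand G contains the 4-clique {1, 3, 4, 8}. A clique must lie in a single bag of any decomposition, so no decomposition can have width below 3. Combining the bounds, tw(G) = 3.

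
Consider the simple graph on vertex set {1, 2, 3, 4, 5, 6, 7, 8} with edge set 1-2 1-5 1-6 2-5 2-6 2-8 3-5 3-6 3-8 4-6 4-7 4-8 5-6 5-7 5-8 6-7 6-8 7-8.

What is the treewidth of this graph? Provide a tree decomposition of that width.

The largest bag has 4 vertices, giving width 3; this decomposition certifies tw(G) ≤ 3. On the other hand G contains the 4-clique {4, 6, 7, 8}. A clique must lie in a single bag of any decomposition, so no decomposition can have width below 3. The upper and lower bounds meet at 3, so that is the treewidth.

Treewidth 3.
Bags: B1 = {1, 2, 5, 6}  B2 = {2, 5, 6, 8}  B3 = {3, 5, 6, 8}  B4 = {5, 6, 7, 8}  B5 = {4, 6, 7, 8}
Tree: B1–B2, B2–B3, B2–B4, B4–B5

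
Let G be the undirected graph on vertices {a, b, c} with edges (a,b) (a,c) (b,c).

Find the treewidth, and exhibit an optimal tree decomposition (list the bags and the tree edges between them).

Treewidth 2.
One such decomposition:
Bags: B1 = {a, b, c}
Tree: (single bag)

With just one bag of size 3, the width is 3 − 1 = 2, so tw(G) ≤ 2. Conversely, {a, b, c} is a clique of size 3, and the vertices of any clique must share a bag in every tree decomposition; so some bag has ≥ 3 vertices and tw(G) ≥ 2. Hence tw(G) = 2 exactly.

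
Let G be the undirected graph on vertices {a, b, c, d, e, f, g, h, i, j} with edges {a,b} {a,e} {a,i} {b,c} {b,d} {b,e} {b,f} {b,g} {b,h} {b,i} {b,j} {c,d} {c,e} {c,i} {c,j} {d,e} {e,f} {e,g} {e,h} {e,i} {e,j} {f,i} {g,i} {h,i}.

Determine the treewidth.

A width-3 tree decomposition is:
Bags: B1 = {a, b, e, i}  B2 = {b, c, e, i}  B3 = {b, c, e, j}  B4 = {b, e, f, i}  B5 = {b, e, h, i}  B6 = {b, c, d, e}  B7 = {b, e, g, i}
Tree: B1–B2, B2–B3, B1–B4, B1–B5, B3–B6, B1–B7
Every bag has size at most 4, so the width is 4 − 1 = 3 and tw(G) ≤ 3. On the other hand G contains the 4-clique {b, c, d, e}. A clique must lie in a single bag of any decomposition, so no decomposition can have width below 3. Combining the bounds, tw(G) = 3.

3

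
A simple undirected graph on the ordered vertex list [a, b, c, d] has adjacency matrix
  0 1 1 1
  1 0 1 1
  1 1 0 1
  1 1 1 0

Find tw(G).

A width-3 tree decomposition is:
Bags: B1 = {a, b, c, d}
Tree: (single bag)
With just one bag of size 4, the width is 4 − 1 = 3, so tw(G) ≤ 3. On the other hand G contains the 4-clique {a, b, c, d}. A clique must lie in a single bag of any decomposition, so no decomposition can have width below 3. Therefore the treewidth is 3.

3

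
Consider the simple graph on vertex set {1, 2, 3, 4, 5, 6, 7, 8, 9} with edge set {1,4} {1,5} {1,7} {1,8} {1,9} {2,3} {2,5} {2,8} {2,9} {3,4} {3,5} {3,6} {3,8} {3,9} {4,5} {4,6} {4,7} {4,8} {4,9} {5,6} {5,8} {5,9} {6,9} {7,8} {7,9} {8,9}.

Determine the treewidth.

4

A width-4 tree decomposition is:
Bags: B1 = {1, 4, 5, 8, 9}  B2 = {3, 4, 5, 8, 9}  B3 = {2, 3, 5, 8, 9}  B4 = {3, 4, 5, 6, 9}  B5 = {1, 4, 7, 8, 9}
Tree: B1–B2, B2–B3, B2–B4, B1–B5
Each bag holds 5 vertices, so the decomposition has width 4, which upper-bounds the treewidth. On the other hand G contains the 5-clique {2, 3, 5, 8, 9}. A clique must lie in a single bag of any decomposition, so no decomposition can have width below 4. Combining the bounds, tw(G) = 4.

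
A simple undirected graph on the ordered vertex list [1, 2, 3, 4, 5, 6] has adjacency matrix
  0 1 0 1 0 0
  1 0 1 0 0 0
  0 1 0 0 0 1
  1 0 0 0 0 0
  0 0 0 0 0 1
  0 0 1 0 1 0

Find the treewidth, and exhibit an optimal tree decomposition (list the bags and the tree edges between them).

Every bag has size at most 2, so the width is 2 − 1 = 1 and tw(G) ≤ 1. Since G has at least one edge (e.g. 4–1), it is not an edgeless graph, so tw(G) ≥ 1. The upper and lower bounds meet at 1, so that is the treewidth.

Treewidth 1.
Bags: B1 = {1, 4}  B2 = {1, 2}  B3 = {2, 3}  B4 = {3, 6}  B5 = {5, 6}
Tree: B1–B2, B2–B3, B3–B4, B4–B5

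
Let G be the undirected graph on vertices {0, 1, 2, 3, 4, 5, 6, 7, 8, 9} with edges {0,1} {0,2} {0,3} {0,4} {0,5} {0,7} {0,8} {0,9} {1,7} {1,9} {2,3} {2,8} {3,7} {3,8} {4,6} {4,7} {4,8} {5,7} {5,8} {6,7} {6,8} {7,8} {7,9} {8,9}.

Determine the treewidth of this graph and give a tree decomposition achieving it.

Each bag holds 4 vertices, so the decomposition has width 3, which upper-bounds the treewidth. On the other hand G contains the 4-clique {0, 2, 3, 8}. A clique must lie in a single bag of any decomposition, so no decomposition can have width below 3. Hence tw(G) = 3 exactly.

Treewidth 3.
One optimal decomposition is:
Bags: B1 = {0, 1, 7, 9}  B2 = {0, 7, 8, 9}  B3 = {0, 3, 7, 8}  B4 = {0, 4, 7, 8}  B5 = {0, 5, 7, 8}  B6 = {0, 2, 3, 8}  B7 = {4, 6, 7, 8}
Tree: B1–B2, B2–B3, B3–B4, B3–B5, B3–B6, B4–B7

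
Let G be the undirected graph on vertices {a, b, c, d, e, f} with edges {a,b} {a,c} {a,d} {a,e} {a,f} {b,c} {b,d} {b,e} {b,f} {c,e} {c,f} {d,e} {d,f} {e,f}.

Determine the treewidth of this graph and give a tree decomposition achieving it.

Treewidth 4.
One such decomposition:
Bags: B1 = {a, b, c, e, f}  B2 = {a, b, d, e, f}
Tree: B1–B2

Each bag holds 5 vertices, so the decomposition has width 4, which upper-bounds the treewidth. Conversely, {a, b, d, e, f} is a clique of size 5, and the vertices of any clique must share a bag in every tree decomposition; so some bag has ≥ 5 vertices and tw(G) ≥ 4. The upper and lower bounds meet at 4, so that is the treewidth.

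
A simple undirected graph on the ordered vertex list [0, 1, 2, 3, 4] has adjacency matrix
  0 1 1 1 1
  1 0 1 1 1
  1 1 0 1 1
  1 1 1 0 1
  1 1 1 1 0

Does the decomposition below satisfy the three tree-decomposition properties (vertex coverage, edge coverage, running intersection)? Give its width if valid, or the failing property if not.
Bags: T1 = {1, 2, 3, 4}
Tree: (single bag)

No — vertex 0 appears in no bag.

A tree decomposition must satisfy three properties: every vertex lies in some bag; for every edge, both endpoints lie together in some bag; and for every vertex, the bags containing it form a connected subtree. Here vertex 0 appears in no bag, so the decomposition is invalid.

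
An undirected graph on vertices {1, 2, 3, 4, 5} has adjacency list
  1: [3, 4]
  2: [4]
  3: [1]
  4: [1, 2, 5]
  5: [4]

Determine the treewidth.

A width-1 tree decomposition is:
Bags: B1 = {1, 4}  B2 = {2, 4}  B3 = {4, 5}  B4 = {1, 3}
Tree: B1–B2, B1–B3, B1–B4
Every bag has size at most 2, so the width is 2 − 1 = 1 and tw(G) ≤ 1. Since G has at least one edge (e.g. 4–1), it is not an edgeless graph, so tw(G) ≥ 1. Therefore the treewidth is 1.

1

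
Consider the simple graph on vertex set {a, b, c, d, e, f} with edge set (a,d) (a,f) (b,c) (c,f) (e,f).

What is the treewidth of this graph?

1

A width-1 tree decomposition is:
Bags: B1 = {c, f}  B2 = {a, f}  B3 = {e, f}  B4 = {a, d}  B5 = {b, c}
Tree: B1–B2, B2–B3, B2–B4, B1–B5
Every bag has size at most 2, so the width is 2 − 1 = 1 and tw(G) ≤ 1. Since G has at least one edge (e.g. f–c), it is not an edgeless graph, so tw(G) ≥ 1. The upper and lower bounds meet at 1, so that is the treewidth.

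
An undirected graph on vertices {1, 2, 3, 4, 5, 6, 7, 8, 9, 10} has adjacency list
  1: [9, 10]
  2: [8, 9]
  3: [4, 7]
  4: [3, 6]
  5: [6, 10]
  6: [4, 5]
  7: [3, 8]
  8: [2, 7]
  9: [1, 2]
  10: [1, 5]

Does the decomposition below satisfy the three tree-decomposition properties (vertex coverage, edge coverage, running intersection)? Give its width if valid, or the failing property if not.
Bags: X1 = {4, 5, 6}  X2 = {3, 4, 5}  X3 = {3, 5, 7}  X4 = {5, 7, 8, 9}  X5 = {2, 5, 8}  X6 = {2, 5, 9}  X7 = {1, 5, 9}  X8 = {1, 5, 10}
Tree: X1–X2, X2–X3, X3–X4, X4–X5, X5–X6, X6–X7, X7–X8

A tree decomposition must satisfy three properties: every vertex lies in some bag; for every edge, both endpoints lie together in some bag; and for every vertex, the bags containing it form a connected subtree. Here bags containing vertex 9 are not connected in the tree, so the decomposition is invalid.

No — bags containing vertex 9 are not connected in the tree.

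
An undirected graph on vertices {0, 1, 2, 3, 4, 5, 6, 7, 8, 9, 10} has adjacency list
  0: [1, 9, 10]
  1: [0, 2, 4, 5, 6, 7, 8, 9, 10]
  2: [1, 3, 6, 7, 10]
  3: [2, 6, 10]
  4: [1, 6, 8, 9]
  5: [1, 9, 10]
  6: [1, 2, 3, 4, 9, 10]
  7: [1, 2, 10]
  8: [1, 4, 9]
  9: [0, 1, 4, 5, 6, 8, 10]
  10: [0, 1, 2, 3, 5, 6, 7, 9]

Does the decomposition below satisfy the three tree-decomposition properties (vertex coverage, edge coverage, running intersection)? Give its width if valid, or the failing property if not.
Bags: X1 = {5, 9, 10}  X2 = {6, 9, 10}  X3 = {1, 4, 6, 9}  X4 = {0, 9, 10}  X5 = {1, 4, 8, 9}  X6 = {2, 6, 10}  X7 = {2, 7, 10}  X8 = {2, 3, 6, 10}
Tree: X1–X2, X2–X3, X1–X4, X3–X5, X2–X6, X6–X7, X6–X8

A tree decomposition must satisfy three properties: every vertex lies in some bag; for every edge, both endpoints lie together in some bag; and for every vertex, the bags containing it form a connected subtree. Here edge (5,1) lies in no bag, so the decomposition is invalid.

No — edge (5,1) lies in no bag.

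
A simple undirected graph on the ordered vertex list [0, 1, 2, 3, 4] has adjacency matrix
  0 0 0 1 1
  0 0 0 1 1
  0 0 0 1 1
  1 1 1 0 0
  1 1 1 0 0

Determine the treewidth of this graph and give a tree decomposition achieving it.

The largest bag has 3 vertices, giving width 2; this decomposition certifies tw(G) ≤ 2. The edges 3–1–4–2–3 form a cycle, so G is not a tree and its treewidth is at least 2. Therefore the treewidth is 2.

Treewidth 2.
Bags: B1 = {1, 3, 4}  B2 = {2, 3, 4}  B3 = {0, 3, 4}
Tree: B1–B2, B2–B3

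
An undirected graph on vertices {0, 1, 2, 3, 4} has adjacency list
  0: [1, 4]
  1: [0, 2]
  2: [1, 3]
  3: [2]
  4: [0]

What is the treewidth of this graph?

A width-1 tree decomposition is:
Bags: B1 = {0, 4}  B2 = {0, 1}  B3 = {1, 2}  B4 = {2, 3}
Tree: B1–B2, B2–B3, B3–B4
Every bag has size at most 2, so the width is 2 − 1 = 1 and tw(G) ≤ 1. G has an edge, so its treewidth is at least 1. Therefore the treewidth is 1.

1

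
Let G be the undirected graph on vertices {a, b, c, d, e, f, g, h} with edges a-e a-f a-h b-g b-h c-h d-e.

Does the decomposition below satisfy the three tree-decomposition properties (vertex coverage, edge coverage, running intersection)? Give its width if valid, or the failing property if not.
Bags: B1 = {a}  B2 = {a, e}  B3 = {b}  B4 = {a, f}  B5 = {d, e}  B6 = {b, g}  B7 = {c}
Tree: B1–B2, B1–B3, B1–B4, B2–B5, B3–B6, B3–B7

No — vertex h appears in no bag.

A tree decomposition must satisfy three properties: every vertex lies in some bag; for every edge, both endpoints lie together in some bag; and for every vertex, the bags containing it form a connected subtree. Here vertex h appears in no bag, so the decomposition is invalid.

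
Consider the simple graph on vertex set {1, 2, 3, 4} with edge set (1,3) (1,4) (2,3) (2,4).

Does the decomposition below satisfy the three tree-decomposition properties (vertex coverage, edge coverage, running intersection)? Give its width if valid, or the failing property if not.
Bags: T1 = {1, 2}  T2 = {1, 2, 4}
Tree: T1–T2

No — vertex 3 appears in no bag.

A tree decomposition must satisfy three properties: every vertex lies in some bag; for every edge, both endpoints lie together in some bag; and for every vertex, the bags containing it form a connected subtree. Here vertex 3 appears in no bag, so the decomposition is invalid.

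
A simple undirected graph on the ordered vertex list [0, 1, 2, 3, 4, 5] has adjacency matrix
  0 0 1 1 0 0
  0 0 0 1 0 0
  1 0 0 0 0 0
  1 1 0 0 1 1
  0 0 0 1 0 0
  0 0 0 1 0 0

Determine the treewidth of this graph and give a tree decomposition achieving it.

Treewidth 1.
One such decomposition:
Bags: B1 = {0, 3}  B2 = {0, 2}  B3 = {3, 4}  B4 = {1, 3}  B5 = {3, 5}
Tree: B1–B2, B1–B3, B1–B4, B3–B5

The largest bag has 2 vertices, giving width 1; this decomposition certifies tw(G) ≤ 1. Since G has at least one edge (e.g. 3–0), it is not an edgeless graph, so tw(G) ≥ 1. Therefore the treewidth is 1.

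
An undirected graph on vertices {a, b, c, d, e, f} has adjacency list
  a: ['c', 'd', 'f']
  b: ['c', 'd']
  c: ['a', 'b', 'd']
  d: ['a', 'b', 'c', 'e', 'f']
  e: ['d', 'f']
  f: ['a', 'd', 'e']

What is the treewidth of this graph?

A width-2 tree decomposition is:
Bags: B1 = {b, c, d}  B2 = {a, c, d}  B3 = {a, d, f}  B4 = {d, e, f}
Tree: B1–B2, B2–B3, B3–B4
Each bag holds 3 vertices, so the decomposition has width 2, which upper-bounds the treewidth. Conversely, {a, c, d} is a clique of size 3, and the vertices of any clique must share a bag in every tree decomposition; so some bag has ≥ 3 vertices and tw(G) ≥ 2. Therefore the treewidth is 2.

2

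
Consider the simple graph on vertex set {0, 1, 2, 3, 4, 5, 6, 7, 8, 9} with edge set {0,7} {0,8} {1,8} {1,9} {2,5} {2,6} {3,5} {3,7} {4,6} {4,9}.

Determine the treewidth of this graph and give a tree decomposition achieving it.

Treewidth 2.
One optimal decomposition is:
Bags: B1 = {1, 8, 9}  B2 = {0, 8, 9}  B3 = {0, 7, 9}  B4 = {3, 7, 9}  B5 = {3, 5, 9}  B6 = {2, 5, 9}  B7 = {2, 6, 9}  B8 = {4, 6, 9}
Tree: B1–B2, B2–B3, B3–B4, B4–B5, B5–B6, B6–B7, B7–B8

Every bag has size at most 3, so the width is 3 − 1 = 2 and tw(G) ≤ 2. Since 9–1–8–0–7–3–5–2–6–4–9 is a cycle in G, G is not acyclic. Forests are exactly the graphs of treewidth ≤ 1, so tw(G) ≥ 2. Hence tw(G) = 2 exactly.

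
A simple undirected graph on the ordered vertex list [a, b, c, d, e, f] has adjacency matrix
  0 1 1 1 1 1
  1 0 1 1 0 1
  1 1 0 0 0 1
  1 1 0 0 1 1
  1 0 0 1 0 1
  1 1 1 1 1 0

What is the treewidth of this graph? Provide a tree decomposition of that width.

The largest bag has 4 vertices, giving width 3; this decomposition certifies tw(G) ≤ 3. Conversely, {a, d, e, f} is a clique of size 4, and the vertices of any clique must share a bag in every tree decomposition; so some bag has ≥ 4 vertices and tw(G) ≥ 3. The upper and lower bounds meet at 3, so that is the treewidth.

Treewidth 3.
One optimal decomposition is:
Bags: B1 = {a, b, c, f}  B2 = {a, b, d, f}  B3 = {a, d, e, f}
Tree: B1–B2, B2–B3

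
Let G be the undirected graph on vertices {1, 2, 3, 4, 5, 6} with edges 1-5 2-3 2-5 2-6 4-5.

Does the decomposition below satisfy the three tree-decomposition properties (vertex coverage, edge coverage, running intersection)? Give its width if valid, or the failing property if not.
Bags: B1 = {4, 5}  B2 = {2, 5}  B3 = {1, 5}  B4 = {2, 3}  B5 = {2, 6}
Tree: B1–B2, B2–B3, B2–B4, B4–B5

Yes; width 1.

Vertex coverage: the bags together contain {1, 2, 3, 4, 5, 6}, the full vertex set. Edge coverage: each edge of G has both endpoints in at least one bag. Running intersection: for every vertex, the bags containing it form a connected subtree. All three properties hold, so this is a valid tree decomposition of width max|bag| − 1 = 1, and hence tw(G) ≤ 1.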